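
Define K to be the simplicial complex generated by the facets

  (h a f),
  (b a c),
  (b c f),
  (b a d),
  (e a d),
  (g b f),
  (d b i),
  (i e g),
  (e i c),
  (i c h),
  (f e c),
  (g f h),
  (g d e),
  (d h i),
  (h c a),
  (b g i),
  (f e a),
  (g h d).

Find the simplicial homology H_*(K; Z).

Order the vertices as a < b < c < d < e < f < g < h < i. Listing each simplex with vertices in this order, K has dimension 2 with simplices:

  0-simplices (9): a, b, c, d, e, f, g, h, i
  1-simplices (27): ab, ac, ad, ae, af, ah, bc, bd, bf, bg, bi, ce, cf, ch, ci, de, dg, dh, di, ef, eg, ei, fg, fh, gh, gi, hi
  2-simplices (18): abc, abd, ach, ade, aef, afh, bcf, bdi, bfg, bgi, cef, cei, chi, deg, dgh, dhi, egi, fgh

Hence C_0 ≅ Z^9, C_1 ≅ Z^27, C_2 ≅ Z^18.

Boundary ∂_1: C_1 → C_0 maps an edge to its endpoints' difference, ∂[p,q] = q − p. For instance
  ∂ei = i − e.
As a 9×27 matrix over Z this has rank 8, with invariant factors (1,1,1,1,1,1,1,1).

∂_2: C_2 → C_1 maps a triangle to the signed sum of its edges. For instance
  ∂bfg = fg − bg + bf,
  ∂bdi = di − bi + bd.
The 27×18 boundary matrix has rank 18 and Smith normal form diag(1,1,1,1,1,1,1,1,1,1,1,1,1,1,1,1,1,2).

Reading off H_k = ker ∂_k / im ∂_{k+1}:

  H_0: rank C_0 − rank ∂_1 = 9 − 8 = 1, and the invariant factors of ∂_1 are all 1, so H_0 ≅ Z.
  H_1: rank ker ∂_1 − rank ∂_2 = (27 − 8) − 18 = 1, and ∂_2 has invariant factor 2 > 1, so H_1 ≅ Z ⊕ Z/2.
  H_2: rank ker ∂_2 − rank ∂_3 = (18 − 18) − 0 = 0, and there is no ∂_3, so H_2 ≅ 0.

H_0 ≅ Z,  H_1 ≅ Z ⊕ Z/2,  H_2 = 0.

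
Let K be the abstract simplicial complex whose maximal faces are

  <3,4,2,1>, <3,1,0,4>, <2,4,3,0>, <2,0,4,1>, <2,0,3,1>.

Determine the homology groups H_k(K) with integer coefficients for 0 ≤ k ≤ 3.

Fix the vertex order 0 < 1 < 2 < 3 < 4 and write every simplex with vertices in increasing order. Then dim K = 3 and the simplices of K are:

  0-simplices (5): [0], [1], [2], [3], [4]
  1-simplices (10): [0,1], [0,2], [0,3], [0,4], [1,2], [1,3], [1,4], [2,3], [2,4], [3,4]
  2-simplices (10): [0,1,2], [0,1,3], [0,1,4], [0,2,3], [0,2,4], [0,3,4], [1,2,3], [1,2,4], [1,3,4], [2,3,4]
  3-simplices (5): [0,1,2,3], [0,1,2,4], [0,1,3,4], [0,2,3,4], [1,2,3,4]

so the chain groups are C_0 ≅ Z^5, C_1 ≅ Z^10, C_2 ≅ Z^10, C_3 ≅ Z^5.

∂_1: C_1 → C_0 maps an edge to its endpoints' difference, ∂[p,q] = q − p. For instance
  ∂[1,4] = [4] − [1].
The 5×10 boundary matrix has rank 4 and Smith normal form diag(1,1,1,1).

The boundary map ∂_2: C_2 → C_1 sends each 2-simplex [p,q,r] to [q,r] − [p,r] + [p,q]. For instance
  ∂[1,3,4] = [3,4] − [1,4] + [1,3],
  ∂[0,1,3] = [1,3] − [0,3] + [0,1].
This gives a 10×10 integer matrix of rank 6; reducing to Smith normal form yields diagonal entries (1,1,1,1,1,1).

The boundary map ∂_3: C_3 → C_2 sends each 3-simplex σ to the alternating sum Σ_i (−1)^i (σ with its i-th vertex removed). For instance
  ∂[0,1,2,4] = [1,2,4] − [0,2,4] + [0,1,4] − [0,1,2],
  ∂[0,1,3,4] = [1,3,4] − [0,3,4] + [0,1,4] − [0,1,3].
The resulting 10×5 matrix has rank 4, and its Smith normal form has invariant factors (1,1,1,1).

Now H_k = ker ∂_k / im ∂_{k+1}, so:

  H_0: rank C_0 − rank ∂_1 = 5 − 4 = 1, and the invariant factors of ∂_1 are all 1, so H_0 ≅ Z.
  H_1: rank ker ∂_1 − rank ∂_2 = (10 − 4) − 6 = 0, and the invariant factors of ∂_2 are all 1, so H_1 ≅ 0.
  H_2: rank ker ∂_2 − rank ∂_3 = (10 − 6) − 4 = 0, and the invariant factors of ∂_3 are all 1, so H_2 ≅ 0.
  H_3: rank ker ∂_3 − rank ∂_4 = (5 − 4) − 0 = 1, and there is no ∂_4, so H_3 ≅ Z.

H_0 ≅ Z,  H_1 = 0,  H_2 = 0,  H_3 ≅ Z.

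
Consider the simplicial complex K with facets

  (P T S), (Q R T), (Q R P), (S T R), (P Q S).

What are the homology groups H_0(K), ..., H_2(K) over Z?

We work with the vertex ordering P < Q < R < S < T. The simplices of K, each written with vertices in increasing order, are:

  0-simplices (5): P, Q, R, S, T
  1-simplices (10): PQ, PR, PS, PT, QR, QS, QT, RS, RT, ST
  2-simplices (5): PQR, PQS, PST, QRT, RST

giving chain groups C_0 ≅ Z^5, C_1 ≅ Z^10, C_2 ≅ Z^5.

Boundary ∂_1: C_1 → C_0 sends each edge [p,q] (with p < q) to q − p. For instance
  ∂ST = T − S.
The resulting 5×10 matrix has rank 4, and its Smith normal form has invariant factors (1,1,1,1).

The boundary map ∂_2: C_2 → C_1 acts by ∂[p,q,r] = [q,r] − [p,r] + [p,q]. For instance
  ∂RST = ST − RT + RS,
  ∂PQR = QR − PR + PQ.
This gives a 10×5 integer matrix of rank 5; reducing to Smith normal form yields diagonal entries (1,1,1,1,1).

Now H_k = ker ∂_k / im ∂_{k+1}, so:

  H_0: rank C_0 − rank ∂_1 = 5 − 4 = 1, and the invariant factors of ∂_1 are all 1, so H_0 = Z.
  H_1: rank ker ∂_1 − rank ∂_2 = (10 − 4) − 5 = 1, and the invariant factors of ∂_2 are all 1, so H_1 = Z.
  H_2: rank ker ∂_2 − rank ∂_3 = (5 − 5) − 0 = 0, and there is no ∂_3, so H_2 = 0.

As a check, the Euler characteristic is 5 − 10 + 5 = 0, which agrees with 1 − 1 + 0 = 0.

H_0 = Z,  H_1 = Z,  H_2 = 0.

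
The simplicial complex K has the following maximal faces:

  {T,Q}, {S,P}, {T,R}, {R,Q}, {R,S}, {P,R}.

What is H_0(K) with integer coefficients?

Fix the vertex order P < Q < R < S < T and write every simplex with vertices in increasing order. Then dim K = 1 and the simplices of K are:

  0-simplices (5): P, Q, R, S, T
  1-simplices (6): PR, PS, QR, QT, RS, RT

so the chain groups are C_0 ≅ Z^5, C_1 ≅ Z^6.

∂_1: C_1 → C_0 sends each edge [p,q] (with p < q) to q − p.
As a 5×6 matrix over Z this has rank 4, with invariant factors (1,1,1,1).

Computing H_k = (kernel of ∂_k) / (image of ∂_{k+1}):

  H_0: rank C_0 − rank ∂_1 = 5 − 4 = 1, and the invariant factors of ∂_1 are all 1, so H_0 = Z.

H_0 = Z.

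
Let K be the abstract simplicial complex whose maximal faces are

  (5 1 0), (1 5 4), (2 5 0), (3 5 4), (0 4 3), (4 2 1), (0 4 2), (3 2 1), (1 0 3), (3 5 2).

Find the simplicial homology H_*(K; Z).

Take the total order 0 < 1 < 2 < 3 < 4 < 5 on the vertex set. Then K (dimension 2) consists of the simplices:

  0-simplices (6): [0], [1], [2], [3], [4], [5]
  1-simplices (15): [0,1], [0,2], [0,3], [0,4], [0,5], [1,2], [1,3], [1,4], [1,5], [2,3], [2,4], [2,5], [3,4], [3,5], [4,5]
  2-simplices (10): [0,1,3], [0,1,5], [0,2,4], [0,2,5], [0,3,4], [1,2,3], [1,2,4], [1,4,5], [2,3,5], [3,4,5]

so the chain groups are C_0 ≅ Z^6, C_1 ≅ Z^15, C_2 ≅ Z^10.

The boundary map ∂_1: C_1 → C_0 sends each edge [p,q] (with p < q) to q − p. For instance
  ∂[1,4] = [4] − [1].
As a 6×15 matrix over Z this has rank 5, with invariant factors (1,1,1,1,1).

Boundary ∂_2: C_2 → C_1 maps a triangle to the signed sum of its edges. For instance
  ∂[3,4,5] = [4,5] − [3,5] + [3,4],
  ∂[0,2,4] = [2,4] − [0,4] + [0,2].
As a 15×10 matrix over Z this has rank 10, with invariant factors (1,1,1,1,1,1,1,1,1,2).

Reading off H_k = ker ∂_k / im ∂_{k+1}:

  H_0: rank C_0 − rank ∂_1 = 6 − 5 = 1, and the invariant factors of ∂_1 are all 1, so H_0 ≅ Z.
  H_1: rank ker ∂_1 − rank ∂_2 = (15 − 5) − 10 = 0, and ∂_2 has invariant factor 2 > 1, so H_1 ≅ Z/2.
  H_2: rank ker ∂_2 − rank ∂_3 = (10 − 10) − 0 = 0, and there is no ∂_3, so H_2 ≅ 0.

As a check, the Euler characteristic is 6 − 15 + 10 = 1, which agrees with 1 − 0 + 0 = 1.
(K is a triangulation of the real projective plane RP^2.)

H_0 = Z,  H_1 = Z/2,  H_2 = 0.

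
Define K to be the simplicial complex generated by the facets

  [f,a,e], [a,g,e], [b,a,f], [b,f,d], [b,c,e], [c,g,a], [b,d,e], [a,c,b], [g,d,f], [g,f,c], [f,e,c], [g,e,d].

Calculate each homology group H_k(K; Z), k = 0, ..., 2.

Order the vertices as a < b < c < d < e < f < g. Listing each simplex with vertices in this order, K has dimension 2 with simplices:

  0-simplices (7): a, b, c, d, e, f, g
  1-simplices (18): ab, ac, ae, af, ag, bc, bd, be, bf, ce, cf, cg, de, df, dg, ef, eg, fg
  2-simplices (12): abc, abf, acg, aef, aeg, bce, bde, bdf, cef, cfg, deg, dfg

giving chain groups C_0 ≅ Z^7, C_1 ≅ Z^18, C_2 ≅ Z^12.

The boundary map ∂_1: C_1 → C_0 sends each edge [p,q] (with p < q) to q − p. For instance
  ∂fg = g − f.
The resulting 7×18 matrix has rank 6, and its Smith normal form has invariant factors (1,1,1,1,1,1).

The boundary map ∂_2: C_2 → C_1 maps a triangle to the signed sum of its edges. For instance
  ∂cfg = fg − cg + cf,
  ∂bce = ce − be + bc.
The resulting 18×12 matrix has rank 12, and its Smith normal form has invariant factors (1,1,1,1,1,1,1,1,1,1,1,2).

From H_k ≅ ker(∂_k) / im(∂_{k+1}) we obtain:

  H_0: rank C_0 − rank ∂_1 = 7 − 6 = 1, and the invariant factors of ∂_1 are all 1, so H_0 ≅ Z.
  H_1: rank ker ∂_1 − rank ∂_2 = (18 − 6) − 12 = 0, and ∂_2 has invariant factor 2 > 1, so H_1 ≅ Z/2.
  H_2: rank ker ∂_2 − rank ∂_3 = (12 − 12) − 0 = 0, and there is no ∂_3, so H_2 ≅ 0.

As a check, the Euler characteristic is 7 − 18 + 12 = 1, which agrees with 1 − 0 + 0 = 1.

H_0 = Z,  H_1 = Z/2,  H_2 = 0.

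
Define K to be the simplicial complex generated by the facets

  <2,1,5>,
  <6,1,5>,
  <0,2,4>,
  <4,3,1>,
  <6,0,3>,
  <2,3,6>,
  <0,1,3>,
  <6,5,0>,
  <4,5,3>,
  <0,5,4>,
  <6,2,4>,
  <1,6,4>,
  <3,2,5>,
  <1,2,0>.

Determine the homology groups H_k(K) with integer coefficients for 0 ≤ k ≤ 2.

H_0 ≅ Z,  H_1 ≅ Z^2,  H_2 ≅ Z.

K has 7 vertices, 21 edges, 14 triangles.
rank ∂_0 = 0, rank ∂_1 = 6 ⇒ b_0 = 7 − 0 − 6 = 1; all invariant factors of ∂_1 are 1 so no torsion. So H_0 = Z.
rank ∂_1 = 6, rank ∂_2 = 13 ⇒ b_1 = 21 − 6 − 13 = 2; all invariant factors of ∂_2 are 1 so no torsion. So H_1 = Z^2.
rank ∂_2 = 13, rank ∂_3 = 0 ⇒ b_2 = 14 − 13 − 0 = 1. So H_2 = Z.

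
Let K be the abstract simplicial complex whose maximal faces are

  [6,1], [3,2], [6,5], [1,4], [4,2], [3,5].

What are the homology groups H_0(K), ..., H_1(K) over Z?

We work with the vertex ordering 1 < 2 < 3 < 4 < 5 < 6. The simplices of K, each written with vertices in increasing order, are:

  0-simplices (6): [1], [2], [3], [4], [5], [6]
  1-simplices (6): [1,4], [1,6], [2,3], [2,4], [3,5], [5,6]

giving chain groups C_0 ≅ Z^6, C_1 ≅ Z^6.

∂_1: C_1 → C_0 is given by ∂[p,q] = [q] − [p]. For instance
  ∂[1,6] = [6] − [1].
This gives a 6×6 integer matrix of rank 5; reducing to Smith normal form yields diagonal entries (1,1,1,1,1).

Reading off H_k = ker ∂_k / im ∂_{k+1}:

  H_0: rank C_0 − rank ∂_1 = 6 − 5 = 1, and the invariant factors of ∂_1 are all 1, so H_0 ≅ Z.
  H_1: rank ker ∂_1 − rank ∂_2 = (6 − 5) − 0 = 1, and there is no ∂_2, so H_1 ≅ Z.

H_0 = Z,  H_1 = Z.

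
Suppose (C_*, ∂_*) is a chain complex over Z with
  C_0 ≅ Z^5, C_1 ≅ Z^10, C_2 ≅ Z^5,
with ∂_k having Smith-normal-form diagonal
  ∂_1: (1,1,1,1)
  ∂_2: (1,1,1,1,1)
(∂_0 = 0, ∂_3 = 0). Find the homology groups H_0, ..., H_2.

H_0 = Z,  H_1 = Z,  H_2 = 0.

H_0: b_0 = 5 − 0 − 4 = 1; torsion from ∂_1 factors > 1: none. So H_0 = Z.
H_1: b_1 = 10 − 4 − 5 = 1; torsion from ∂_2 factors > 1: none. So H_1 = Z.
H_2: b_2 = 5 − 5 − 0 = 0; torsion from ∂_3 factors > 1: none. So H_2 = 0.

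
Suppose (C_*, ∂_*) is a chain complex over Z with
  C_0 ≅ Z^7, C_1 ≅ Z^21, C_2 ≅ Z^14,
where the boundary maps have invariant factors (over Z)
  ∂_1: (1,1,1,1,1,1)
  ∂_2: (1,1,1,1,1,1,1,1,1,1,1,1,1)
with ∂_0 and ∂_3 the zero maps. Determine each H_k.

H_0 ≅ Z,  H_1 ≅ Z^2,  H_2 ≅ Z.

H_0: b_0 = 7 − 0 − 6 = 1; torsion from ∂_1 factors > 1: none. So H_0 ≅ Z.
H_1: b_1 = 21 − 6 − 13 = 2; torsion from ∂_2 factors > 1: none. So H_1 ≅ Z^2.
H_2: b_2 = 14 − 13 − 0 = 1; torsion from ∂_3 factors > 1: none. So H_2 ≅ Z.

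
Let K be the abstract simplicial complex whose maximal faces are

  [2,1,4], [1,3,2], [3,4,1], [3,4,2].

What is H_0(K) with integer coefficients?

Take the total order 1 < 2 < 3 < 4 on the vertex set. Then K (dimension 2) consists of the simplices:

  0-simplices (4): [1], [2], [3], [4]
  1-simplices (6): [1,2], [1,3], [1,4], [2,3], [2,4], [3,4]
  2-simplices (4): [1,2,3], [1,2,4], [1,3,4], [2,3,4]

Hence C_0 ≅ Z^4, C_1 ≅ Z^6, C_2 ≅ Z^4.

∂_1: C_1 → C_0 maps an edge to its endpoints' difference, ∂[p,q] = q − p. For instance
  ∂[2,4] = [4] − [2].
The resulting 4×6 matrix has rank 3, and its Smith normal form has invariant factors (1,1,1).

Boundary ∂_2: C_2 → C_1 maps a triangle to the signed sum of its edges. For instance
  ∂[1,3,4] = [3,4] − [1,4] + [1,3],
  ∂[1,2,3] = [2,3] − [1,3] + [1,2].
The resulting 6×4 matrix has rank 3, and its Smith normal form has invariant factors (1,1,1).

Computing H_k = (kernel of ∂_k) / (image of ∂_{k+1}):

  H_0: rank C_0 − rank ∂_1 = 4 − 3 = 1, and the invariant factors of ∂_1 are all 1, so H_0 = Z.

H_0 ≅ Z.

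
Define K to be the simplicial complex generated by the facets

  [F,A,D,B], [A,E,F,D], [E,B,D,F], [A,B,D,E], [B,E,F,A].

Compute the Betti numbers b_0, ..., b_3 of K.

b_0 = 1, b_1 = 0, b_2 = 0, b_3 = 1.

We work with the vertex ordering A < B < D < E < F. The simplices of K, each written with vertices in increasing order, are:

  0-simplices (5): A, B, D, E, F
  1-simplices (10): AB, AD, AE, AF, BD, BE, BF, DE, DF, EF
  2-simplices (10): ABD, ABE, ABF, ADE, ADF, AEF, BDE, BDF, BEF, DEF
  3-simplices (5): ABDE, ABDF, ABEF, ADEF, BDEF

so the chain groups are C_0 ≅ Z^5, C_1 ≅ Z^10, C_2 ≅ Z^10, C_3 ≅ Z^5.

The boundary map ∂_1: C_1 → C_0 sends each edge [p,q] (with p < q) to q − p. For instance
  ∂BE = E − B.
This gives a 5×10 integer matrix of rank 4; reducing to Smith normal form yields diagonal entries (1,1,1,1).

The boundary map ∂_2: C_2 → C_1 maps a triangle to the signed sum of its edges. For instance
  ∂ADF = DF − AF + AD,
  ∂BDE = DE − BE + BD.
The resulting 10×10 matrix has rank 6, and its Smith normal form has invariant factors (1,1,1,1,1,1).

Boundary ∂_3: C_3 → C_2 sends each 3-simplex σ to the alternating sum Σ_i (−1)^i (σ with its i-th vertex removed). For instance
  ∂ABDF = BDF − ADF + ABF − ABD,
  ∂ADEF = DEF − AEF + ADF − ADE.
This gives a 10×5 integer matrix of rank 4; reducing to Smith normal form yields diagonal entries (1,1,1,1).

From H_k ≅ ker(∂_k) / im(∂_{k+1}) we obtain:

  H_0: rank C_0 − rank ∂_1 = 5 − 4 = 1, and the invariant factors of ∂_1 are all 1, so H_0 ≅ Z.
  H_1: rank ker ∂_1 − rank ∂_2 = (10 − 4) − 6 = 0, and the invariant factors of ∂_2 are all 1, so H_1 ≅ 0.
  H_2: rank ker ∂_2 − rank ∂_3 = (10 − 6) − 4 = 0, and the invariant factors of ∂_3 are all 1, so H_2 ≅ 0.
  H_3: rank ker ∂_3 − rank ∂_4 = (5 − 4) − 0 = 1, and there is no ∂_4, so H_3 ≅ Z.

Hence the Betti numbers are b_0 = 1, b_1 = 0, b_2 = 0, b_3 = 1.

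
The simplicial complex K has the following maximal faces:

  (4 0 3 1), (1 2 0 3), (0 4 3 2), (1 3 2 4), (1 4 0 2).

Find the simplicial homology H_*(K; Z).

Order the vertices as 0 < 1 < 2 < 3 < 4. Listing each simplex with vertices in this order, K has dimension 3 with simplices:

  0-simplices (5): [0], [1], [2], [3], [4]
  1-simplices (10): [0,1], [0,2], [0,3], [0,4], [1,2], [1,3], [1,4], [2,3], [2,4], [3,4]
  2-simplices (10): [0,1,2], [0,1,3], [0,1,4], [0,2,3], [0,2,4], [0,3,4], [1,2,3], [1,2,4], [1,3,4], [2,3,4]
  3-simplices (5): [0,1,2,3], [0,1,2,4], [0,1,3,4], [0,2,3,4], [1,2,3,4]

so the chain groups are C_0 ≅ Z^5, C_1 ≅ Z^10, C_2 ≅ Z^10, C_3 ≅ Z^5.

∂_1: C_1 → C_0 is given by ∂[p,q] = [q] − [p]. For instance
  ∂[1,4] = [4] − [1].
The 5×10 boundary matrix has rank 4 and Smith normal form diag(1,1,1,1).

∂_2: C_2 → C_1 sends each 2-simplex [p,q,r] to [q,r] − [p,r] + [p,q]. For instance
  ∂[1,3,4] = [3,4] − [1,4] + [1,3],
  ∂[0,1,3] = [1,3] − [0,3] + [0,1].
This gives a 10×10 integer matrix of rank 6; reducing to Smith normal form yields diagonal entries (1,1,1,1,1,1).

Boundary ∂_3: C_3 → C_2 sends each 3-simplex σ to the alternating sum Σ_i (−1)^i (σ with its i-th vertex removed). For instance
  ∂[0,1,2,3] = [1,2,3] − [0,2,3] + [0,1,3] − [0,1,2],
  ∂[0,1,3,4] = [1,3,4] − [0,3,4] + [0,1,4] − [0,1,3].
This gives a 10×5 integer matrix of rank 4; reducing to Smith normal form yields diagonal entries (1,1,1,1).

Reading off H_k = ker ∂_k / im ∂_{k+1}:

  H_0: rank C_0 − rank ∂_1 = 5 − 4 = 1, and the invariant factors of ∂_1 are all 1, so H_0 ≅ Z.
  H_1: rank ker ∂_1 − rank ∂_2 = (10 − 4) − 6 = 0, and the invariant factors of ∂_2 are all 1, so H_1 ≅ 0.
  H_2: rank ker ∂_2 − rank ∂_3 = (10 − 6) − 4 = 0, and the invariant factors of ∂_3 are all 1, so H_2 ≅ 0.
  H_3: rank ker ∂_3 − rank ∂_4 = (5 − 4) − 0 = 1, and there is no ∂_4, so H_3 ≅ Z.

As a check, the Euler characteristic is 5 − 10 + 10 − 5 = 0, which agrees with 1 − 0 + 0 − 1 = 0.

H_0 = Z,  H_1 = 0,  H_2 = 0,  H_3 = Z.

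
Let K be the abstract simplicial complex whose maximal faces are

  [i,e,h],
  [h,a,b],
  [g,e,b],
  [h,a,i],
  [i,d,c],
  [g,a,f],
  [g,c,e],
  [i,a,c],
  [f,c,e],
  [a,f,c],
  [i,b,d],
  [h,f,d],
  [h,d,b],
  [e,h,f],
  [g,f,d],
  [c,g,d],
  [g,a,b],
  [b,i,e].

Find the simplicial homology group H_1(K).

We work with the vertex ordering a < b < c < d < e < f < g < h < i. The simplices of K, each written with vertices in increasing order, are:

  0-simplices (9): a, b, c, d, e, f, g, h, i
  1-simplices (27): ab, ac, af, ag, ah, ai, bd, be, bg, bh, bi, cd, ce, cf, cg, ci, df, dg, dh, di, ef, eg, eh, ei, fg, fh, hi
  2-simplices (18): abg, abh, acf, aci, afg, ahi, bdh, bdi, beg, bei, cdg, cdi, cef, ceg, dfg, dfh, efh, ehi

giving chain groups C_0 ≅ Z^9, C_1 ≅ Z^27, C_2 ≅ Z^18.

The boundary map ∂_1: C_1 → C_0 sends each edge [p,q] (with p < q) to q − p.
This gives a 9×27 integer matrix of rank 8; reducing to Smith normal form yields diagonal entries (1,1,1,1,1,1,1,1).

Boundary ∂_2: C_2 → C_1 acts by ∂[p,q,r] = [q,r] − [p,r] + [p,q]. For instance
  ∂abh = bh − ah + ab,
  ∂dfg = fg − dg + df.
This gives a 27×18 integer matrix of rank 18; reducing to Smith normal form yields diagonal entries (1,1,1,1,1,1,1,1,1,1,1,1,1,1,1,1,1,2).

Reading off H_k = ker ∂_k / im ∂_{k+1}:

  H_1: rank ker ∂_1 − rank ∂_2 = (27 − 8) − 18 = 1, and ∂_2 has invariant factor 2 > 1, so H_1 = Z ⊕ Z/2.

H_1 = Z ⊕ Z/2.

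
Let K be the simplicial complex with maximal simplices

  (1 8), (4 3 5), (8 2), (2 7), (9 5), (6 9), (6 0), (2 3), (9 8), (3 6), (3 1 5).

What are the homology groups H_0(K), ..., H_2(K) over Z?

Fix the vertex order 0 < 1 < 2 < 3 < 4 < 5 < 6 < 7 < 8 < 9 and write every simplex with vertices in increasing order. Then dim K = 2 and the simplices of K are:

  0-simplices (10): [0], [1], [2], [3], [4], [5], [6], [7], [8], [9]
  1-simplices (14): [0,6], [1,3], [1,5], [1,8], [2,3], [2,7], [2,8], [3,4], [3,5], [3,6], [4,5], [5,9], [6,9], [8,9]
  2-simplices (2): [1,3,5], [3,4,5]

giving chain groups C_0 ≅ Z^10, C_1 ≅ Z^14, C_2 ≅ Z^2.

The boundary map ∂_1: C_1 → C_0 maps an edge to its endpoints' difference, ∂[p,q] = q − p. For instance
  ∂[4,5] = [5] − [4].
This gives a 10×14 integer matrix of rank 9; reducing to Smith normal form yields diagonal entries (1,1,1,1,1,1,1,1,1).

Boundary ∂_2: C_2 → C_1 sends each 2-simplex [p,q,r] to [q,r] − [p,r] + [p,q]. For instance
  ∂[3,4,5] = [4,5] − [3,5] + [3,4],
  ∂[1,3,5] = [3,5] − [1,5] + [1,3].
The 14×2 boundary matrix has rank 2 and Smith normal form diag(1,1).

Computing H_k = (kernel of ∂_k) / (image of ∂_{k+1}):

  H_0: rank C_0 − rank ∂_1 = 10 − 9 = 1, and the invariant factors of ∂_1 are all 1, so H_0 ≅ Z.
  H_1: rank ker ∂_1 − rank ∂_2 = (14 − 9) − 2 = 3, and the invariant factors of ∂_2 are all 1, so H_1 ≅ Z^3.
  H_2: rank ker ∂_2 − rank ∂_3 = (2 − 2) − 0 = 0, and there is no ∂_3, so H_2 ≅ 0.

H_0 = Z,  H_1 = Z^3,  H_2 = 0.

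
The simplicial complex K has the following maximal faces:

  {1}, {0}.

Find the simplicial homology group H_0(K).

Take the total order 0 < 1 on the vertex set. Then K (dimension 0) consists of the simplices:

  0-simplices (2): [0], [1]

so the chain groups are C_0 ≅ Z^2.

Now H_k = ker ∂_k / im ∂_{k+1}, so:

  H_0: rank C_0 − rank ∂_1 = 2 − 0 = 2, and there is no ∂_1, so H_0 ≅ Z^2.

H_0 ≅ Z^2.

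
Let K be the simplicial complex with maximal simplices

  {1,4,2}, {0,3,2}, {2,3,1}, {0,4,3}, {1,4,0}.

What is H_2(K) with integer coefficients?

We work with the vertex ordering 0 < 1 < 2 < 3 < 4. The simplices of K, each written with vertices in increasing order, are:

  0-simplices (5): [0], [1], [2], [3], [4]
  1-simplices (10): [0,1], [0,2], [0,3], [0,4], [1,2], [1,3], [1,4], [2,3], [2,4], [3,4]
  2-simplices (5): [0,1,4], [0,2,3], [0,3,4], [1,2,3], [1,2,4]

Hence C_0 ≅ Z^5, C_1 ≅ Z^10, C_2 ≅ Z^5.

∂_1: C_1 → C_0 sends each edge [p,q] (with p < q) to q − p. For instance
  ∂[2,3] = [3] − [2].
As a 5×10 matrix over Z this has rank 4, with invariant factors (1,1,1,1).

Boundary ∂_2: C_2 → C_1 acts by ∂[p,q,r] = [q,r] − [p,r] + [p,q]. For instance
  ∂[1,2,3] = [2,3] − [1,3] + [1,2],
  ∂[0,3,4] = [3,4] − [0,4] + [0,3].
This gives a 10×5 integer matrix of rank 5; reducing to Smith normal form yields diagonal entries (1,1,1,1,1).

Reading off H_k = ker ∂_k / im ∂_{k+1}:

  H_2: rank ker ∂_2 − rank ∂_3 = (5 − 5) − 0 = 0, and there is no ∂_3, so H_2 = 0.

(K is a triangulation of the Möbius band.)

H_2 = 0.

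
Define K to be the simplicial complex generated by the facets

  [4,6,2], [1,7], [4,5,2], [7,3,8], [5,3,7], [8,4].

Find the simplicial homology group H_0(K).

K has 8 vertices, 12 edges, 4 triangles.
rank ∂_0 = 0, rank ∂_1 = 7 ⇒ b_0 = 8 − 0 − 7 = 1; all invariant factors of ∂_1 are 1 so no torsion. So H_0 = Z.

H_0 ≅ Z.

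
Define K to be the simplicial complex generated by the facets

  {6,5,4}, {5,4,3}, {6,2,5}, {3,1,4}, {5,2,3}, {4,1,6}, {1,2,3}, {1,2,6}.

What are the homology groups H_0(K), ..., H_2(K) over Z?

Take the total order 1 < 2 < 3 < 4 < 5 < 6 on the vertex set. Then K (dimension 2) consists of the simplices:

  0-simplices (6): [1], [2], [3], [4], [5], [6]
  1-simplices (12): [1,2], [1,3], [1,4], [1,6], [2,3], [2,5], [2,6], [3,4], [3,5], [4,5], [4,6], [5,6]
  2-simplices (8): [1,2,3], [1,2,6], [1,3,4], [1,4,6], [2,3,5], [2,5,6], [3,4,5], [4,5,6]

giving chain groups C_0 ≅ Z^6, C_1 ≅ Z^12, C_2 ≅ Z^8.

∂_1: C_1 → C_0 sends each edge [p,q] (with p < q) to q − p.
This gives a 6×12 integer matrix of rank 5; reducing to Smith normal form yields diagonal entries (1,1,1,1,1).

The boundary map ∂_2: C_2 → C_1 maps a triangle to the signed sum of its edges. For instance
  ∂[1,4,6] = [4,6] − [1,6] + [1,4],
  ∂[2,3,5] = [3,5] − [2,5] + [2,3].
The resulting 12×8 matrix has rank 7, and its Smith normal form has invariant factors (1,1,1,1,1,1,1).

Reading off H_k = ker ∂_k / im ∂_{k+1}:

  H_0: rank C_0 − rank ∂_1 = 6 − 5 = 1, and the invariant factors of ∂_1 are all 1, so H_0 ≅ Z.
  H_1: rank ker ∂_1 − rank ∂_2 = (12 − 5) − 7 = 0, and the invariant factors of ∂_2 are all 1, so H_1 ≅ 0.
  H_2: rank ker ∂_2 − rank ∂_3 = (8 − 7) − 0 = 1, and there is no ∂_3, so H_2 ≅ Z.

(K is a triangulation of the 2-sphere S^2.)

H_0 = Z,  H_1 = 0,  H_2 = Z.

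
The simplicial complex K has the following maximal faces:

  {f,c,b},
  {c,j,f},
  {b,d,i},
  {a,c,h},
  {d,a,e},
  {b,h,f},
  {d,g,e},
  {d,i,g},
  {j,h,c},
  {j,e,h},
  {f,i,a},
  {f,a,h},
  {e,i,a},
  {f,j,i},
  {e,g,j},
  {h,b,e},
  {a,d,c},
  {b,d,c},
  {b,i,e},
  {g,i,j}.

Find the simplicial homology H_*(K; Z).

Take the total order a < b < c < d < e < f < g < h < i < j on the vertex set. Then K (dimension 2) consists of the simplices:

  0-simplices (10): a, b, c, d, e, f, g, h, i, j
  1-simplices (30): ac, ad, ae, af, ah, ai, bc, bd, be, bf, bh, bi, cd, cf, ch, cj, de, dg, di, eg, eh, ei, ej, fh, fi, fj, gi, gj, hj, ij
  2-simplices (20): acd, ach, ade, aei, afh, afi, bcd, bcf, bdi, beh, bei, bfh, cfj, chj, deg, dgi, egj, ehj, fij, gij

so the chain groups are C_0 ≅ Z^10, C_1 ≅ Z^30, C_2 ≅ Z^20.

Boundary ∂_1: C_1 → C_0 maps an edge to its endpoints' difference, ∂[p,q] = q − p. For instance
  ∂fj = j − f.
The 10×30 boundary matrix has rank 9 and Smith normal form diag(1,1,1,1,1,1,1,1,1).

Boundary ∂_2: C_2 → C_1 acts by ∂[p,q,r] = [q,r] − [p,r] + [p,q]. For instance
  ∂cfj = fj − cj + cf,
  ∂bdi = di − bi + bd.
The resulting 30×20 matrix has rank 20, and its Smith normal form has invariant factors (1,1,1,1,1,1,1,1,1,1,1,1,1,1,1,1,1,1,1,2).

Now H_k = ker ∂_k / im ∂_{k+1}, so:

  H_0: rank C_0 − rank ∂_1 = 10 − 9 = 1, and the invariant factors of ∂_1 are all 1, so H_0 = Z.
  H_1: rank ker ∂_1 − rank ∂_2 = (30 − 9) − 20 = 1, and ∂_2 has invariant factor 2 > 1, so H_1 = Z ⊕ Z/2.
  H_2: rank ker ∂_2 − rank ∂_3 = (20 − 20) − 0 = 0, and there is no ∂_3, so H_2 = 0.

H_0 ≅ Z,  H_1 ≅ Z ⊕ Z/2,  H_2 = 0.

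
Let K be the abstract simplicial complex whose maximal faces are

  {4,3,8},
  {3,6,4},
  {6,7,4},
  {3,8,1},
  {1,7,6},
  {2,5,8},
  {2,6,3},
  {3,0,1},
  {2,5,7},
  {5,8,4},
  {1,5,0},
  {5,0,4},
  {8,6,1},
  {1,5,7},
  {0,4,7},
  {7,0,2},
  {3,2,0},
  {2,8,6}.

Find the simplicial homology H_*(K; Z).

K has 9 vertices, 27 edges, 18 triangles.
rank ∂_0 = 0, rank ∂_1 = 8 ⇒ b_0 = 9 − 0 − 8 = 1; all invariant factors of ∂_1 are 1 so no torsion. So H_0 ≅ Z.
rank ∂_1 = 8, rank ∂_2 = 18 ⇒ b_1 = 27 − 8 − 18 = 1; ∂_2 has invariant factor(s) [2] giving torsion. So H_1 ≅ Z ⊕ Z/2Z.
rank ∂_2 = 18, rank ∂_3 = 0 ⇒ b_2 = 18 − 18 − 0 = 0. So H_2 ≅ 0.

H_0 ≅ Z,  H_1 ≅ Z ⊕ Z/2Z,  H_2 = 0.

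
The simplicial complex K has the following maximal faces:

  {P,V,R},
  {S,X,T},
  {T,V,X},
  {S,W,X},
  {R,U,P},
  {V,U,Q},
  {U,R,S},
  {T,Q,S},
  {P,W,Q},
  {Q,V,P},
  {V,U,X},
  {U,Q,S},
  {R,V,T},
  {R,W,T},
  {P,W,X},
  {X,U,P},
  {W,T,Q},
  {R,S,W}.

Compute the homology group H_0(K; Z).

H_0 = Z.

K has 9 vertices, 27 edges, 18 triangles.
rank ∂_0 = 0, rank ∂_1 = 8 ⇒ b_0 = 9 − 0 − 8 = 1; all invariant factors of ∂_1 are 1 so no torsion. So H_0 ≅ Z.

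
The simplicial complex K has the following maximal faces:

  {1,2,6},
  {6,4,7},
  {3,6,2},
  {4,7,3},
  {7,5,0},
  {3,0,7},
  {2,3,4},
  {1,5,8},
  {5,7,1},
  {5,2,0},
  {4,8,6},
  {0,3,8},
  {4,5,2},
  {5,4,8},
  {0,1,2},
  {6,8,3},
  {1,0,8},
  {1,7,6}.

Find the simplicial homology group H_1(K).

We work with the vertex ordering 0 < 1 < 2 < 3 < 4 < 5 < 6 < 7 < 8. The simplices of K, each written with vertices in increasing order, are:

  0-simplices (9): [0], [1], [2], [3], [4], [5], [6], [7], [8]
  1-simplices (27): (27 of them)
  2-simplices (18): [0,1,2], [0,1,8], [0,2,5], [0,3,7], [0,3,8], [0,5,7], [1,2,6], [1,5,7], [1,5,8], [1,6,7], [2,3,4], [2,3,6], [2,4,5], [3,4,7], [3,6,8], [4,5,8], [4,6,7], [4,6,8]

giving chain groups C_0 ≅ Z^9, C_1 ≅ Z^27, C_2 ≅ Z^18.

∂_1: C_1 → C_0 sends each edge [p,q] (with p < q) to q − p. For instance
  ∂[4,7] = [7] − [4].
As a 9×27 matrix over Z this has rank 8, with invariant factors (1,1,1,1,1,1,1,1).

∂_2: C_2 → C_1 acts by ∂[p,q,r] = [q,r] − [p,r] + [p,q]. For instance
  ∂[1,5,7] = [5,7] − [1,7] + [1,5],
  ∂[0,3,7] = [3,7] − [0,7] + [0,3].
As a 27×18 matrix over Z this has rank 18, with invariant factors (1,1,1,1,1,1,1,1,1,1,1,1,1,1,1,1,1,2).

Now H_k = ker ∂_k / im ∂_{k+1}, so:

  H_1: rank ker ∂_1 − rank ∂_2 = (27 − 8) − 18 = 1, and ∂_2 has invariant factor 2 > 1, so H_1 ≅ Z ⊕ Z/2.

H_1 ≅ Z ⊕ Z/2.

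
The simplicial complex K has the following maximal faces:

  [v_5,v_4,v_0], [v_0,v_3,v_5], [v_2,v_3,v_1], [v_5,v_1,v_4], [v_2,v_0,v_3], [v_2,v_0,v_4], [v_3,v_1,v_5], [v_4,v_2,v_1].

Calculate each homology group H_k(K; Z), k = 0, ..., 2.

H_0 ≅ Z,  H_1 = 0,  H_2 ≅ Z.

Take the total order v_0 < v_1 < v_2 < v_3 < v_4 < v_5 on the vertex set. Then K (dimension 2) consists of the simplices:

  0-simplices (6): [v_0], [v_1], [v_2], [v_3], [v_4], [v_5]
  1-simplices (12): [v_0,v_2], [v_0,v_3], [v_0,v_4], [v_0,v_5], [v_1,v_2], [v_1,v_3], [v_1,v_4], [v_1,v_5], [v_2,v_3], [v_2,v_4], [v_3,v_5], [v_4,v_5]
  2-simplices (8): [v_0,v_2,v_3], [v_0,v_2,v_4], [v_0,v_3,v_5], [v_0,v_4,v_5], [v_1,v_2,v_3], [v_1,v_2,v_4], [v_1,v_3,v_5], [v_1,v_4,v_5]

Hence C_0 ≅ Z^6, C_1 ≅ Z^12, C_2 ≅ Z^8.

∂_1: C_1 → C_0 sends each edge [p,q] (with p < q) to q − p. For instance
  ∂[v_0,v_5] = [v_5] − [v_0].
This gives a 6×12 integer matrix of rank 5; reducing to Smith normal form yields diagonal entries (1,1,1,1,1).

∂_2: C_2 → C_1 maps a triangle to the signed sum of its edges. For instance
  ∂[v_1,v_2,v_3] = [v_2,v_3] − [v_1,v_3] + [v_1,v_2],
  ∂[v_0,v_2,v_3] = [v_2,v_3] − [v_0,v_3] + [v_0,v_2].
This gives a 12×8 integer matrix of rank 7; reducing to Smith normal form yields diagonal entries (1,1,1,1,1,1,1).

Reading off H_k = ker ∂_k / im ∂_{k+1}:

  H_0: rank C_0 − rank ∂_1 = 6 − 5 = 1, and the invariant factors of ∂_1 are all 1, so H_0 = Z.
  H_1: rank ker ∂_1 − rank ∂_2 = (12 − 5) − 7 = 0, and the invariant factors of ∂_2 are all 1, so H_1 = 0.
  H_2: rank ker ∂_2 − rank ∂_3 = (8 − 7) − 0 = 1, and there is no ∂_3, so H_2 = Z.

(K is a triangulation of the 2-sphere S^2.)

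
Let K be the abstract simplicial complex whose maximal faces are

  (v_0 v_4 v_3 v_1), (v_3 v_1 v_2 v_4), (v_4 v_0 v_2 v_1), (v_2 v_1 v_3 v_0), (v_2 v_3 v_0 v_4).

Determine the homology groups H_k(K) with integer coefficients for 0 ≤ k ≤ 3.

We work with the vertex ordering v_0 < v_1 < v_2 < v_3 < v_4. The simplices of K, each written with vertices in increasing order, are:

  0-simplices (5): [v_0], [v_1], [v_2], [v_3], [v_4]
  1-simplices (10): [v_0,v_1], [v_0,v_2], [v_0,v_3], [v_0,v_4], [v_1,v_2], [v_1,v_3], [v_1,v_4], [v_2,v_3], [v_2,v_4], [v_3,v_4]
  2-simplices (10): [v_0,v_1,v_2], [v_0,v_1,v_3], [v_0,v_1,v_4], [v_0,v_2,v_3], [v_0,v_2,v_4], [v_0,v_3,v_4], [v_1,v_2,v_3], [v_1,v_2,v_4], [v_1,v_3,v_4], [v_2,v_3,v_4]
  3-simplices (5): [v_0,v_1,v_2,v_3], [v_0,v_1,v_2,v_4], [v_0,v_1,v_3,v_4], [v_0,v_2,v_3,v_4], [v_1,v_2,v_3,v_4]

so the chain groups are C_0 ≅ Z^5, C_1 ≅ Z^10, C_2 ≅ Z^10, C_3 ≅ Z^5.

∂_1: C_1 → C_0 sends each edge [p,q] (with p < q) to q − p.
As a 5×10 matrix over Z this has rank 4, with invariant factors (1,1,1,1).

∂_2: C_2 → C_1 maps a triangle to the signed sum of its edges. For instance
  ∂[v_1,v_2,v_4] = [v_2,v_4] − [v_1,v_4] + [v_1,v_2],
  ∂[v_0,v_1,v_2] = [v_1,v_2] − [v_0,v_2] + [v_0,v_1].
This gives a 10×10 integer matrix of rank 6; reducing to Smith normal form yields diagonal entries (1,1,1,1,1,1).

Boundary ∂_3: C_3 → C_2 sends each 3-simplex σ to the alternating sum Σ_i (−1)^i (σ with its i-th vertex removed). For instance
  ∂[v_1,v_2,v_3,v_4] = [v_2,v_3,v_4] − [v_1,v_3,v_4] + [v_1,v_2,v_4] − [v_1,v_2,v_3],
  ∂[v_0,v_2,v_3,v_4] = [v_2,v_3,v_4] − [v_0,v_3,v_4] + [v_0,v_2,v_4] − [v_0,v_2,v_3].
The resulting 10×5 matrix has rank 4, and its Smith normal form has invariant factors (1,1,1,1).

From H_k ≅ ker(∂_k) / im(∂_{k+1}) we obtain:

  H_0: rank C_0 − rank ∂_1 = 5 − 4 = 1, and the invariant factors of ∂_1 are all 1, so H_0 ≅ Z.
  H_1: rank ker ∂_1 − rank ∂_2 = (10 − 4) − 6 = 0, and the invariant factors of ∂_2 are all 1, so H_1 ≅ 0.
  H_2: rank ker ∂_2 − rank ∂_3 = (10 − 6) − 4 = 0, and the invariant factors of ∂_3 are all 1, so H_2 ≅ 0.
  H_3: rank ker ∂_3 − rank ∂_4 = (5 − 4) − 0 = 1, and there is no ∂_4, so H_3 ≅ Z.

(K is a triangulation of the 3-sphere S^3.)

H_0 = Z,  H_1 = 0,  H_2 = 0,  H_3 = Z.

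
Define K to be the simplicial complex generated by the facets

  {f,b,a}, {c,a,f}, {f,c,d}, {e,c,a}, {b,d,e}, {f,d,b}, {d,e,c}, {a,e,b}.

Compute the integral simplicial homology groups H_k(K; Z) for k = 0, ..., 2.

H_0 ≅ Z,  H_1 = 0,  H_2 ≅ Z.

We work with the vertex ordering a < b < c < d < e < f. The simplices of K, each written with vertices in increasing order, are:

  0-simplices (6): a, b, c, d, e, f
  1-simplices (12): ab, ac, ae, af, bd, be, bf, cd, ce, cf, de, df
  2-simplices (8): abe, abf, ace, acf, bde, bdf, cde, cdf

giving chain groups C_0 ≅ Z^6, C_1 ≅ Z^12, C_2 ≅ Z^8.

Boundary ∂_1: C_1 → C_0 is given by ∂[p,q] = [q] − [p]. For instance
  ∂bf = f − b.
The 6×12 boundary matrix has rank 5 and Smith normal form diag(1,1,1,1,1).

Boundary ∂_2: C_2 → C_1 acts by ∂[p,q,r] = [q,r] − [p,r] + [p,q]. For instance
  ∂cdf = df − cf + cd,
  ∂acf = cf − af + ac.
As a 12×8 matrix over Z this has rank 7, with invariant factors (1,1,1,1,1,1,1).

From H_k ≅ ker(∂_k) / im(∂_{k+1}) we obtain:

  H_0: rank C_0 − rank ∂_1 = 6 − 5 = 1, and the invariant factors of ∂_1 are all 1, so H_0 = Z.
  H_1: rank ker ∂_1 − rank ∂_2 = (12 − 5) − 7 = 0, and the invariant factors of ∂_2 are all 1, so H_1 = 0.
  H_2: rank ker ∂_2 − rank ∂_3 = (8 − 7) − 0 = 1, and there is no ∂_3, so H_2 = Z.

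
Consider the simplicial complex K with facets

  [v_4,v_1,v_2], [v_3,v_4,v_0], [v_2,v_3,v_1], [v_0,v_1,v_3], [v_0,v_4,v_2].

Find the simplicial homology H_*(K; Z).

Order the vertices as v_0 < v_1 < v_2 < v_3 < v_4. Listing each simplex with vertices in this order, K has dimension 2 with simplices:

  0-simplices (5): [v_0], [v_1], [v_2], [v_3], [v_4]
  1-simplices (10): [v_0,v_1], [v_0,v_2], [v_0,v_3], [v_0,v_4], [v_1,v_2], [v_1,v_3], [v_1,v_4], [v_2,v_3], [v_2,v_4], [v_3,v_4]
  2-simplices (5): [v_0,v_1,v_3], [v_0,v_2,v_4], [v_0,v_3,v_4], [v_1,v_2,v_3], [v_1,v_2,v_4]

giving chain groups C_0 ≅ Z^5, C_1 ≅ Z^10, C_2 ≅ Z^5.

∂_1: C_1 → C_0 maps an edge to its endpoints' difference, ∂[p,q] = q − p.
As a 5×10 matrix over Z this has rank 4, with invariant factors (1,1,1,1).

The boundary map ∂_2: C_2 → C_1 sends each 2-simplex [p,q,r] to [q,r] − [p,r] + [p,q]. For instance
  ∂[v_1,v_2,v_4] = [v_2,v_4] − [v_1,v_4] + [v_1,v_2],
  ∂[v_1,v_2,v_3] = [v_2,v_3] − [v_1,v_3] + [v_1,v_2].
The 10×5 boundary matrix has rank 5 and Smith normal form diag(1,1,1,1,1).

Now H_k = ker ∂_k / im ∂_{k+1}, so:

  H_0: rank C_0 − rank ∂_1 = 5 − 4 = 1, and the invariant factors of ∂_1 are all 1, so H_0 = Z.
  H_1: rank ker ∂_1 − rank ∂_2 = (10 − 4) − 5 = 1, and the invariant factors of ∂_2 are all 1, so H_1 = Z.
  H_2: rank ker ∂_2 − rank ∂_3 = (5 − 5) − 0 = 0, and there is no ∂_3, so H_2 = 0.

As a check, the Euler characteristic is 5 − 10 + 5 = 0, which agrees with 1 − 1 + 0 = 0.

H_0 = Z,  H_1 = Z,  H_2 = 0.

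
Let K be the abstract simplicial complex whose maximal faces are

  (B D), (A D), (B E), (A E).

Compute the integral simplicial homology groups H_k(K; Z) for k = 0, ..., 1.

H_0 = Z,  H_1 = Z.

Fix the vertex order A < B < D < E and write every simplex with vertices in increasing order. Then dim K = 1 and the simplices of K are:

  0-simplices (4): A, B, D, E
  1-simplices (4): AD, AE, BD, BE

giving chain groups C_0 ≅ Z^4, C_1 ≅ Z^4.

The boundary map ∂_1: C_1 → C_0 is given by ∂[p,q] = [q] − [p]. For instance
  ∂AE = E − A.
The 4×4 boundary matrix has rank 3 and Smith normal form diag(1,1,1).

From H_k ≅ ker(∂_k) / im(∂_{k+1}) we obtain:

  H_0: rank C_0 − rank ∂_1 = 4 − 3 = 1, and the invariant factors of ∂_1 are all 1, so H_0 = Z.
  H_1: rank ker ∂_1 − rank ∂_2 = (4 − 3) − 0 = 1, and there is no ∂_2, so H_1 = Z.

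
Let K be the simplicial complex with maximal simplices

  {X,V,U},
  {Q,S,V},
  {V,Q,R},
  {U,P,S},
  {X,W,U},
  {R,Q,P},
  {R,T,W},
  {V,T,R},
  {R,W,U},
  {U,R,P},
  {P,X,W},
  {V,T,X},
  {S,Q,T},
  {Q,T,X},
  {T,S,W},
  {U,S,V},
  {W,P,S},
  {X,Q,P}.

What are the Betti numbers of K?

Take the total order P < Q < R < S < T < U < V < W < X on the vertex set. Then K (dimension 2) consists of the simplices:

  0-simplices (9): P, Q, R, S, T, U, V, W, X
  1-simplices (27): PQ, PR, PS, PU, PW, PX, QR, QS, QT, QV, QX, RT, RU, RV, RW, ST, SU, SV, SW, TV, TW, TX, UV, UW, UX, VX, WX
  2-simplices (18): PQR, PQX, PRU, PSU, PSW, PWX, QRV, QST, QSV, QTX, RTV, RTW, RUW, STW, SUV, TVX, UVX, UWX

giving chain groups C_0 ≅ Z^9, C_1 ≅ Z^27, C_2 ≅ Z^18.

∂_1: C_1 → C_0 sends each edge [p,q] (with p < q) to q − p. For instance
  ∂QR = R − Q.
This gives a 9×27 integer matrix of rank 8; reducing to Smith normal form yields diagonal entries (1,1,1,1,1,1,1,1).

∂_2: C_2 → C_1 maps a triangle to the signed sum of its edges. For instance
  ∂PSU = SU − PU + PS,
  ∂SUV = UV − SV + SU.
This gives a 27×18 integer matrix of rank 18; reducing to Smith normal form yields diagonal entries (1,1,1,1,1,1,1,1,1,1,1,1,1,1,1,1,1,2).

Computing H_k = (kernel of ∂_k) / (image of ∂_{k+1}):

  H_0: rank C_0 − rank ∂_1 = 9 − 8 = 1, and the invariant factors of ∂_1 are all 1, so H_0 ≅ Z.
  H_1: rank ker ∂_1 − rank ∂_2 = (27 − 8) − 18 = 1, and ∂_2 has invariant factor 2 > 1, so H_1 ≅ Z ⊕ Z_2.
  H_2: rank ker ∂_2 − rank ∂_3 = (18 − 18) − 0 = 0, and there is no ∂_3, so H_2 ≅ 0.

As a check, the Euler characteristic is 9 − 27 + 18 = 0, which agrees with 1 − 1 + 0 = 0.
(K is a triangulation of the Klein bottle.)

Hence the Betti numbers are b_0 = 1, b_1 = 1, b_2 = 0.

b_0 = 1, b_1 = 1, b_2 = 0.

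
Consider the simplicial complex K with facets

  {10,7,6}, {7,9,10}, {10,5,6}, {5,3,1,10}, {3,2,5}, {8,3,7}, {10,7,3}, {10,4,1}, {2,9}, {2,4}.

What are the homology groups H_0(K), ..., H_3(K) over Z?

H_0 ≅ Z,  H_1 ≅ Z^2,  H_2 = 0,  H_3 = 0.

Fix the vertex order 1 < 2 < 3 < 4 < 5 < 6 < 7 < 8 < 9 < 10 and write every simplex with vertices in increasing order. Then dim K = 3 and the simplices of K are:

  0-simplices (10): [1], [2], [3], [4], [5], [6], [7], [8], [9], [10]
  1-simplices (21): [1,3], [1,4], [1,5], [1,10], [2,3], [2,4], [2,5], [2,9], [3,5], [3,7], [3,8], [3,10], [4,10], [5,6], [5,10], [6,7], [6,10], [7,8], [7,9], [7,10], [9,10]
  2-simplices (11): [1,3,5], [1,3,10], [1,4,10], [1,5,10], [2,3,5], [3,5,10], [3,7,8], [3,7,10], [5,6,10], [6,7,10], [7,9,10]
  3-simplices (1): [1,3,5,10]

so the chain groups are C_0 ≅ Z^10, C_1 ≅ Z^21, C_2 ≅ Z^11, C_3 ≅ Z^1.

Boundary ∂_1: C_1 → C_0 is given by ∂[p,q] = [q] − [p]. For instance
  ∂[5,10] = [10] − [5].
The resulting 10×21 matrix has rank 9, and its Smith normal form has invariant factors (1,1,1,1,1,1,1,1,1).

∂_2: C_2 → C_1 acts by ∂[p,q,r] = [q,r] − [p,r] + [p,q]. For instance
  ∂[1,3,10] = [3,10] − [1,10] + [1,3],
  ∂[2,3,5] = [3,5] − [2,5] + [2,3].
The 21×11 boundary matrix has rank 10 and Smith normal form diag(1,1,1,1,1,1,1,1,1,1).

∂_3: C_3 → C_2 sends each 3-simplex σ to the alternating sum Σ_i (−1)^i (σ with its i-th vertex removed). For instance
  ∂[1,3,5,10] = [3,5,10] − [1,5,10] + [1,3,10] − [1,3,5].
The 11×1 boundary matrix has rank 1 and Smith normal form diag(1).

Reading off H_k = ker ∂_k / im ∂_{k+1}:

  H_0: rank C_0 − rank ∂_1 = 10 − 9 = 1, and the invariant factors of ∂_1 are all 1, so H_0 = Z.
  H_1: rank ker ∂_1 − rank ∂_2 = (21 − 9) − 10 = 2, and the invariant factors of ∂_2 are all 1, so H_1 = Z^2.
  H_2: rank ker ∂_2 − rank ∂_3 = (11 − 10) − 1 = 0, and the invariant factors of ∂_3 are all 1, so H_2 = 0.
  H_3: rank ker ∂_3 − rank ∂_4 = (1 − 1) − 0 = 0, and there is no ∂_4, so H_3 = 0.

As a check, the Euler characteristic is 10 − 21 + 11 − 1 = -1, which agrees with 1 − 2 + 0 − 0 = -1.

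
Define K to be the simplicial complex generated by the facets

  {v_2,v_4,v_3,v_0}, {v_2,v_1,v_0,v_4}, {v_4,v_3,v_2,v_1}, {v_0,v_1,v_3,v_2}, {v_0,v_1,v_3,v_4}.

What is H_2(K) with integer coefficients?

K has 5 vertices, 10 edges, 10 triangles, 5 3-simplices.
rank ∂_2 = 6, rank ∂_3 = 4 ⇒ b_2 = 10 − 6 − 4 = 0; all invariant factors of ∂_3 are 1 so no torsion. So H_2 ≅ 0.

H_2 = 0.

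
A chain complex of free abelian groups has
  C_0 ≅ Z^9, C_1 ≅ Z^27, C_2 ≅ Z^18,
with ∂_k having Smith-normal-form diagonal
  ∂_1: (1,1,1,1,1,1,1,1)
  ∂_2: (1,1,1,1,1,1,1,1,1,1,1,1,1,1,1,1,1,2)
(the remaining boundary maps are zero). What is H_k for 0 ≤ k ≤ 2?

H_0 ≅ Z,  H_1 ≅ Z ⊕ Z/2,  H_2 = 0.

H_0: b_0 = 9 − 0 − 8 = 1; torsion from ∂_1 factors > 1: none. So H_0 ≅ Z.
H_1: b_1 = 27 − 8 − 18 = 1; torsion from ∂_2 factors > 1: [2]. So H_1 ≅ Z ⊕ Z/2.
H_2: b_2 = 18 − 18 − 0 = 0; torsion from ∂_3 factors > 1: none. So H_2 ≅ 0.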